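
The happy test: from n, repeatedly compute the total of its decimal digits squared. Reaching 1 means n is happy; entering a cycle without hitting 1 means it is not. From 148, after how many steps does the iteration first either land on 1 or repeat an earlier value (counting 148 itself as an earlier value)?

148 → 1² + 4² + 8² = 81
81 → 8² + 1² = 65
65 → 6² + 5² = 61
61 → 6² + 1² = 37
37 → 3² + 7² = 58
58 → 5² + 8² = 89
89 → 8² + 9² = 145
145 → 1² + 4² + 5² = 42
42 → 4² + 2² = 20
20 → 2² + 0² = 4
4 → 4² = 16
16 → 1² + 6² = 37  — 37 repeats.
That took 12 steps.

12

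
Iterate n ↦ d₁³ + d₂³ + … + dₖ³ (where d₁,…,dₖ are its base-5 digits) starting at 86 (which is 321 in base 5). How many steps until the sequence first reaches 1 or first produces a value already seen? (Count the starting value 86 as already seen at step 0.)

86 = (3,2,1)_5 → 3³ + 2³ + 1³ = 36
36 = (1,2,1)_5 → 1³ + 2³ + 1³ = 10
10 = (2,0)_5 → 2³ + 0³ = 8
8 = (1,3)_5 → 1³ + 3³ = 28
28 = (1,0,3)_5 → 1³ + 0³ + 3³ = 28  — 28 repeats.
That took 5 steps.

5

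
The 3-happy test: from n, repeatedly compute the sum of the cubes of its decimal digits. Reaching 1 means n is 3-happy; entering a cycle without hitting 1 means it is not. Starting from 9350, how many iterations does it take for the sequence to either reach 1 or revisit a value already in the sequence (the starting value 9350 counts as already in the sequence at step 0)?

8

9350 → 9³ + 3³ + 5³ + 0³ = 881
881 → 8³ + 8³ + 1³ = 1025
1025 → 1³ + 0³ + 2³ + 5³ = 134
134 → 1³ + 3³ + 4³ = 92
92 → 9³ + 2³ = 737
737 → 7³ + 3³ + 7³ = 713
713 → 7³ + 1³ + 3³ = 371
371 → 3³ + 7³ + 1³ = 371  — 371 repeats.
That took 8 steps.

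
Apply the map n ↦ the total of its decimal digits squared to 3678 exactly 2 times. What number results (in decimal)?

3678 → 3² + 6² + 7² + 8² = 9 + 36 + 49 + 64 = 158
158 → 1² + 5² + 8² = 1 + 25 + 64 = 90

90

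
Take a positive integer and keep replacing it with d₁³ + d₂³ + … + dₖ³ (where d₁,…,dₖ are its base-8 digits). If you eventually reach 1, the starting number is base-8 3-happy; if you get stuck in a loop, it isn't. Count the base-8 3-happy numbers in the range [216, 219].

1

216: 216 → 54 → 432 → 432  — not base-8 3-happy
217: 217 → 55 → 559 → 469 → 476 → 434 → 440 → 559  — not base-8 3-happy
218: 218 → 62 → 559 → 469 → 476 → 434 → 440 → 559  — not base-8 3-happy
219: 219 → 81 → 10 → 9 → 2 → 8 → 1  — base-8 3-happy
base-8 3-happy: 219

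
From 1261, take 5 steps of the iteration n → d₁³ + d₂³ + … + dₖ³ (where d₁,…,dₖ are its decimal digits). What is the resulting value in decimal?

730

1261 → 226
226 → 232
232 → 43
43 → 91
91 → 730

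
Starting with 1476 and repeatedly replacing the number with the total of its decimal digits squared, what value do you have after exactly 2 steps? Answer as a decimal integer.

5

1476 → 1² + 4² + 7² + 6² = 1 + 16 + 49 + 36 = 102
102 → 1² + 0² + 2² = 1 + 0 + 4 = 5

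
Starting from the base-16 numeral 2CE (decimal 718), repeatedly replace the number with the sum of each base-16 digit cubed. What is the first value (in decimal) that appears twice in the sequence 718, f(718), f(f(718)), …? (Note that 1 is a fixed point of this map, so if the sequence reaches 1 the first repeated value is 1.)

718 = (2,12,14)_16 → 2³ + 12³ + 14³ = 8 + 1728 + 2744 = 4480
4480 = (1,1,8,0)_16 → 1³ + 1³ + 8³ + 0³ = 1 + 1 + 512 + 0 = 514
514 = (2,0,2)_16 → 2³ + 0³ + 2³ = 8 + 0 + 8 = 16
16 = (1,0)_16 → 1³ + 0³ = 1 + 0 = 1  — reached the fixed point 1.
1 → 1, so 1 is the first repeated value.

1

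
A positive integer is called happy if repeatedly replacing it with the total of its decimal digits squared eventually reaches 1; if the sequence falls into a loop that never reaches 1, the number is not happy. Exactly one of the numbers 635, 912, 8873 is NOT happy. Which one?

8873

635: 635 → 70 → 49 → 97 → 130 → 10 → 1  — reaches 1 (happy)
912: 912 → 86 → 100 → 1  — reaches 1 (happy)
8873: 8873 → 186 → 101 → 2 → 4 → 16 → 37 → 58 → 89 → 145 → 42 → 20 → 4  — repeats 4 (not happy)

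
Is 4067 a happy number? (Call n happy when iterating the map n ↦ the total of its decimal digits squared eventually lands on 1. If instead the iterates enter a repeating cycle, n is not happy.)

4067 → 4² + 0² + 6² + 7² = 16 + 0 + 36 + 49 = 101
101 → 1² + 0² + 1² = 1 + 0 + 1 = 2
2 → 2² = 4
4 → 4² = 16
16 → 1² + 6² = 1 + 36 = 37
37 → 3² + 7² = 9 + 49 = 58
58 → 5² + 8² = 25 + 64 = 89
89 → 8² + 9² = 64 + 81 = 145
145 → 1² + 4² + 5² = 1 + 16 + 25 = 42
42 → 4² + 2² = 16 + 4 = 20
20 → 2² + 0² = 4 + 0 = 4  — 4 already seen; the sequence cycles without reaching 1.

not happy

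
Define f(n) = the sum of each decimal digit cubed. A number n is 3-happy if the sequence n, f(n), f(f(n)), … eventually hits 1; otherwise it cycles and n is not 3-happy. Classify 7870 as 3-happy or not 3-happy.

7870 → 7³ + 8³ + 7³ + 0³ = 1198
1198 → 1³ + 1³ + 9³ + 8³ = 1243
1243 → 1³ + 2³ + 4³ + 3³ = 100
100 → 1³ + 0³ + 0³ = 1  — reached 1.

3-happy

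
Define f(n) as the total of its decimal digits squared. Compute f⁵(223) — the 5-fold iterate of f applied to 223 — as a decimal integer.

85

223 → 2² + 2² + 3² = 17
17 → 1² + 7² = 50
50 → 5² + 0² = 25
25 → 2² + 5² = 29
29 → 2² + 9² = 85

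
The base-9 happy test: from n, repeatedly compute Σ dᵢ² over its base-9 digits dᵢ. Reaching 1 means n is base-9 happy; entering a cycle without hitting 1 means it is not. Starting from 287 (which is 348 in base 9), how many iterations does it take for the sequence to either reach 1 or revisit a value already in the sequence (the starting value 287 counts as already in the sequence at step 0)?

287 = (3,4,8)_9 → 3² + 4² + 8² = 89
89 = (1,0,8)_9 → 1² + 0² + 8² = 65
65 = (7,2)_9 → 7² + 2² = 53
53 = (5,8)_9 → 5² + 8² = 89  — 89 repeats.
That took 4 steps.

4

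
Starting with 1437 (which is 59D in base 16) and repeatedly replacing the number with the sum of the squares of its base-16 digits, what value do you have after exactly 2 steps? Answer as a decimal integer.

11

1437 = (5,9,13)_16 → 5² + 9² + 13² = 275
275 = (1,1,3)_16 → 1² + 1² + 3² = 11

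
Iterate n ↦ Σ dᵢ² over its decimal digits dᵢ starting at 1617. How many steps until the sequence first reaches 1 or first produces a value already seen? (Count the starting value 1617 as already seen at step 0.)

1617 → 1² + 6² + 1² + 7² = 87
87 → 8² + 7² = 113
113 → 1² + 1² + 3² = 11
11 → 1² + 1² = 2
2 → 2² = 4
4 → 4² = 16
16 → 1² + 6² = 37
37 → 3² + 7² = 58
58 → 5² + 8² = 89
89 → 8² + 9² = 145
145 → 1² + 4² + 5² = 42
42 → 4² + 2² = 20
20 → 2² + 0² = 4  — 4 repeats.
That took 13 steps.

13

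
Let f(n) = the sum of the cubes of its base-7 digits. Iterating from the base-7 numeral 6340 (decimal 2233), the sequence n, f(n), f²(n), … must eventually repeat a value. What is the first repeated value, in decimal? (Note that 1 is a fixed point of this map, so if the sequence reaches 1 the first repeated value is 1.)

2233 = (6,3,4,0)_7 → 6³ + 3³ + 4³ + 0³ = 216 + 27 + 64 + 0 = 307
307 = (6,1,6)_7 → 6³ + 1³ + 6³ = 216 + 1 + 216 = 433
433 = (1,1,5,6)_7 → 1³ + 1³ + 5³ + 6³ = 1 + 1 + 125 + 216 = 343
343 = (1,0,0,0)_7 → 1³ + 0³ + 0³ + 0³ = 1 + 0 + 0 + 0 = 1  — reached the fixed point 1.
1 → 1, so 1 is the first repeated value.

1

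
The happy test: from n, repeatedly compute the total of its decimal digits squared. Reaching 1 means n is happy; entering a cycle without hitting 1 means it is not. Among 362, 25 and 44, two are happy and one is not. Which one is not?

25

362: 362 → 49 → 97 → 130 → 10 → 1  — reaches 1 (happy)
25: 25 → 29 → 85 → 89 → 145 → 42 → 20 → 4 → 16 → 37 → 58 → 89  — repeats 89 (not happy)
44: 44 → 32 → 13 → 10 → 1  — reaches 1 (happy)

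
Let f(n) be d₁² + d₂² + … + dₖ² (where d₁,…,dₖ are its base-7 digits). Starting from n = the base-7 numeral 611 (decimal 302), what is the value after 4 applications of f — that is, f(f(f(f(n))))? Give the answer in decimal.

10

302 = (6,1,1)_7 → 6² + 1² + 1² = 36 + 1 + 1 = 38
38 = (5,3)_7 → 5² + 3² = 25 + 9 = 34
34 = (4,6)_7 → 4² + 6² = 16 + 36 = 52
52 = (1,0,3)_7 → 1² + 0² + 3² = 1 + 0 + 9 = 10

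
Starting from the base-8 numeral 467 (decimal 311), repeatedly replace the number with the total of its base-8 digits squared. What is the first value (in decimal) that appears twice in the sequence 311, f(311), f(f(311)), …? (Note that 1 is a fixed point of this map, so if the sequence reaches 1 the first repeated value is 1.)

20

311 = (4,6,7)_8 → 101
101 = (1,4,5)_8 → 42
42 = (5,2)_8 → 29
29 = (3,5)_8 → 34
34 = (4,2)_8 → 20
20 = (2,4)_8 → 20  — 20 already appeared earlier.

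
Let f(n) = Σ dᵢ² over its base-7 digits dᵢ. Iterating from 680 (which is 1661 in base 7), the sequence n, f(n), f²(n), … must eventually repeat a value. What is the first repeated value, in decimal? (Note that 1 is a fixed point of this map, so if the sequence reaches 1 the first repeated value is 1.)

680 = (1,6,6,1)_7 → 1² + 6² + 6² + 1² = 74
74 = (1,3,4)_7 → 1² + 3² + 4² = 26
26 = (3,5)_7 → 3² + 5² = 34
34 = (4,6)_7 → 4² + 6² = 52
52 = (1,0,3)_7 → 1² + 0² + 3² = 10
10 = (1,3)_7 → 1² + 3² = 10  — 10 already appeared earlier.

10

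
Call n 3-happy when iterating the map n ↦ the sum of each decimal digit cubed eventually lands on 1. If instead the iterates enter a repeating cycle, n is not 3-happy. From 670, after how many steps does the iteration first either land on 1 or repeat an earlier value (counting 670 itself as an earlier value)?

8

670 → 6³ + 7³ + 0³ = 559
559 → 5³ + 5³ + 9³ = 979
979 → 9³ + 7³ + 9³ = 1801
1801 → 1³ + 8³ + 0³ + 1³ = 514
514 → 5³ + 1³ + 4³ = 190
190 → 1³ + 9³ + 0³ = 730
730 → 7³ + 3³ + 0³ = 370
370 → 3³ + 7³ + 0³ = 370  — 370 repeats.
That took 8 steps.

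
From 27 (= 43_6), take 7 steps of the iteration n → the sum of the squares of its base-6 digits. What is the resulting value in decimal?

27 = (4,3)_6 → 4² + 3² = 25
25 = (4,1)_6 → 4² + 1² = 17
17 = (2,5)_6 → 2² + 5² = 29
29 = (4,5)_6 → 4² + 5² = 41
41 = (1,0,5)_6 → 1² + 0² + 5² = 26
26 = (4,2)_6 → 4² + 2² = 20
20 = (3,2)_6 → 3² + 2² = 13

13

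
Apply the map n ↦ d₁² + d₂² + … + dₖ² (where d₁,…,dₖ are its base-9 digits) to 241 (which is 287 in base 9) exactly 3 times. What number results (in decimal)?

65

241 = (2,8,7)_9 → 2² + 8² + 7² = 117
117 = (1,4,0)_9 → 1² + 4² + 0² = 17
17 = (1,8)_9 → 1² + 8² = 65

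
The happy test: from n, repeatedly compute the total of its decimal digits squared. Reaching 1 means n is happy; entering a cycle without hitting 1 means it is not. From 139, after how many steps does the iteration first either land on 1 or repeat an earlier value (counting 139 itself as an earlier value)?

139 → 1² + 3² + 9² = 1 + 9 + 81 = 91
91 → 9² + 1² = 81 + 1 = 82
82 → 8² + 2² = 64 + 4 = 68
68 → 6² + 8² = 36 + 64 = 100
100 → 1² + 0² + 0² = 1 + 0 + 0 = 1  — reached 1.
That took 5 steps.

5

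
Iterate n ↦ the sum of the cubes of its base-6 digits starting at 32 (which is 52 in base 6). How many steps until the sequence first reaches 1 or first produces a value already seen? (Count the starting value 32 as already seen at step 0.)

8

32 = (5,2)_6 → 5³ + 2³ = 133
133 = (3,4,1)_6 → 3³ + 4³ + 1³ = 92
92 = (2,3,2)_6 → 2³ + 3³ + 2³ = 43
43 = (1,1,1)_6 → 1³ + 1³ + 1³ = 3
3 = (3)_6 → 3³ = 27
27 = (4,3)_6 → 4³ + 3³ = 91
91 = (2,3,1)_6 → 2³ + 3³ + 1³ = 36
36 = (1,0,0)_6 → 1³ + 0³ + 0³ = 1  — reached 1.
That took 8 steps.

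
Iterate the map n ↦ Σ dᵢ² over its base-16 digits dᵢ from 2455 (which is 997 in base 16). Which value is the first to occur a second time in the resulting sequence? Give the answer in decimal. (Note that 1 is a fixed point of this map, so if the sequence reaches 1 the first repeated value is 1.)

2455 = (9,9,7)_16 → 211
211 = (13,3)_16 → 178
178 = (11,2)_16 → 125
125 = (7,13)_16 → 218
218 = (13,10)_16 → 269
269 = (1,0,13)_16 → 170
170 = (10,10)_16 → 200
200 = (12,8)_16 → 208
208 = (13,0)_16 → 169
169 = (10,9)_16 → 181
181 = (11,5)_16 → 146
146 = (9,2)_16 → 85
85 = (5,5)_16 → 50
50 = (3,2)_16 → 13
13 = (13)_16 → 169  — 169 already appeared earlier.

169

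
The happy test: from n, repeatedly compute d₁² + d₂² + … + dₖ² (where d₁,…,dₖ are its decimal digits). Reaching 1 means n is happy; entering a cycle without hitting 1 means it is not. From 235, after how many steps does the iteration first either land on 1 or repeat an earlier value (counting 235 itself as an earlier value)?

11

235 → 2² + 3² + 5² = 4 + 9 + 25 = 38
38 → 3² + 8² = 9 + 64 = 73
73 → 7² + 3² = 49 + 9 = 58
58 → 5² + 8² = 25 + 64 = 89
89 → 8² + 9² = 64 + 81 = 145
145 → 1² + 4² + 5² = 1 + 16 + 25 = 42
42 → 4² + 2² = 16 + 4 = 20
20 → 2² + 0² = 4 + 0 = 4
4 → 4² = 16
16 → 1² + 6² = 1 + 36 = 37
37 → 3² + 7² = 9 + 49 = 58  — 58 repeats.
That took 11 steps.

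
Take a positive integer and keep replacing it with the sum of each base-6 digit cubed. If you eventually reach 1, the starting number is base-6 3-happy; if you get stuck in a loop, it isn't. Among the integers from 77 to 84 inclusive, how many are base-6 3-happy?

77: 77 → 133 → 92 → 43 → 3 → 27 → 91 → 36 → 1  — base-6 3-happy
78: 78 → 9 → 28 → 128 → 62 → 73 → 9  — not base-6 3-happy
79: 79 → 10 → 65 → 190 → 190  — not base-6 3-happy
80: 80 → 17 → 133 → 92 → 43 → 3 → 27 → 91 → 36 → 1  — base-6 3-happy
81: 81 → 36 → 1  — base-6 3-happy
82: 82 → 73 → 9 → 28 → 128 → 62 → 73  — not base-6 3-happy
83: 83 → 134 → 99 → 99  — not base-6 3-happy
84: 84 → 16 → 72 → 8 → 9 → 28 → 128 → 62 → 73 → 9  — not base-6 3-happy
base-6 3-happy: 77, 80, 81

3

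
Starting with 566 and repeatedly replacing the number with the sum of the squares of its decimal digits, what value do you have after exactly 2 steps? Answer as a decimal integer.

566 → 5² + 6² + 6² = 25 + 36 + 36 = 97
97 → 9² + 7² = 81 + 49 = 130

130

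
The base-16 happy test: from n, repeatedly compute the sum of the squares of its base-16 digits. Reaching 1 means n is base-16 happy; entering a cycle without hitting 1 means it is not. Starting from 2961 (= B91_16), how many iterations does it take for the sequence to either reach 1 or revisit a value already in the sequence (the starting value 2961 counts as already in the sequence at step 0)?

2961 = (11,9,1)_16 → 203
203 = (12,11)_16 → 265
265 = (1,0,9)_16 → 82
82 = (5,2)_16 → 29
29 = (1,13)_16 → 170
170 = (10,10)_16 → 200
200 = (12,8)_16 → 208
208 = (13,0)_16 → 169
169 = (10,9)_16 → 181
181 = (11,5)_16 → 146
146 = (9,2)_16 → 85
85 = (5,5)_16 → 50
50 = (3,2)_16 → 13
13 = (13)_16 → 169  — 169 repeats.
That took 14 steps.

14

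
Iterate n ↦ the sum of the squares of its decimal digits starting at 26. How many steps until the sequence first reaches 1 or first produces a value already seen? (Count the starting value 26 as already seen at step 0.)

10

26 → 40
40 → 16
16 → 37
37 → 58
58 → 89
89 → 145
145 → 42
42 → 20
20 → 4
4 → 16  — 16 repeats.
That took 10 steps.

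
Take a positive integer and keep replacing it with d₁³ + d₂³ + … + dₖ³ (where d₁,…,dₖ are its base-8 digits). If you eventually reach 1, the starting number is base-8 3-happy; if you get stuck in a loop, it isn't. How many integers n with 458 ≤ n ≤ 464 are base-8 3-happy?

1

458: 458 → 352 → 189 → 476 → 434 → 440 → 559 → 469 → 476  (repeats 476)
459: 459 → 371 → 368 → 341 → 258 → 72 → 2 → 8 → 1  (reaches 1)
460: 460 → 408 → 243 → 270 → 281 → 92 → 92  (repeats 92)
461: 461 → 469 → 476 → 434 → 440 → 559 → 469  (repeats 469)
462: 462 → 560 → 217 → 55 → 559 → 469 → 476 → 434 → 440 → 559  (repeats 559)
463: 463 → 687 → 477 → 495 → 811 → 217 → 55 → 559 → 469 → 476 → 434 → 440 → 559  (repeats 559)
464: 464 → 351 → 495 → 811 → 217 → 55 → 559 → 469 → 476 → 434 → 440 → 559  (repeats 559)
base-8 3-happy: 459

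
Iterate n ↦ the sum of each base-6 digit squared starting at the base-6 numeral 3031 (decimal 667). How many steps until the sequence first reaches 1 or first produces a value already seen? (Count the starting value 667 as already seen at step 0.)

11

667 = (3,0,3,1)_6 → 3² + 0² + 3² + 1² = 9 + 0 + 9 + 1 = 19
19 = (3,1)_6 → 3² + 1² = 9 + 1 = 10
10 = (1,4)_6 → 1² + 4² = 1 + 16 = 17
17 = (2,5)_6 → 2² + 5² = 4 + 25 = 29
29 = (4,5)_6 → 4² + 5² = 16 + 25 = 41
41 = (1,0,5)_6 → 1² + 0² + 5² = 1 + 0 + 25 = 26
26 = (4,2)_6 → 4² + 2² = 16 + 4 = 20
20 = (3,2)_6 → 3² + 2² = 9 + 4 = 13
13 = (2,1)_6 → 2² + 1² = 4 + 1 = 5
5 = (5)_6 → 5² = 25
25 = (4,1)_6 → 4² + 1² = 16 + 1 = 17  — 17 repeats.
That took 11 steps.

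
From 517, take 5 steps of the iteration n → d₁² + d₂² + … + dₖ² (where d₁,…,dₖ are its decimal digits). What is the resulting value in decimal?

517 → 5² + 1² + 7² = 75
75 → 7² + 5² = 74
74 → 7² + 4² = 65
65 → 6² + 5² = 61
61 → 6² + 1² = 37

37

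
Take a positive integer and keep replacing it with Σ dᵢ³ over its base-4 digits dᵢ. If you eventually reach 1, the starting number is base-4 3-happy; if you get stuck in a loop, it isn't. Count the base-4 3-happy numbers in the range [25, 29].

1

25: 25 → 10 → 16 → 1  — base-4 3-happy
26: 26 → 17 → 2 → 8 → 8  — not base-4 3-happy
27: 27 → 36 → 9 → 9  — not base-4 3-happy
28: 28 → 28  — not base-4 3-happy
29: 29 → 29  — not base-4 3-happy
base-4 3-happy: 25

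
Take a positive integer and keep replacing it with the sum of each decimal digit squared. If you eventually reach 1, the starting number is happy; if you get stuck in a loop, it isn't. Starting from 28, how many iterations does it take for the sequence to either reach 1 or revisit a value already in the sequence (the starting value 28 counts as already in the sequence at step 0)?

28 → 2² + 8² = 4 + 64 = 68
68 → 6² + 8² = 36 + 64 = 100
100 → 1² + 0² + 0² = 1 + 0 + 0 = 1  — reached 1.
That took 3 steps.

3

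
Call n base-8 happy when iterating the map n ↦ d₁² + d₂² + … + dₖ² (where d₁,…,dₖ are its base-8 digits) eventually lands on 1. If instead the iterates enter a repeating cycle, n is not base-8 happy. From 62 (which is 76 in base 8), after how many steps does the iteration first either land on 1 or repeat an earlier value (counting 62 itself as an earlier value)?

9

62 = (7,6)_8 → 7² + 6² = 85
85 = (1,2,5)_8 → 1² + 2² + 5² = 30
30 = (3,6)_8 → 3² + 6² = 45
45 = (5,5)_8 → 5² + 5² = 50
50 = (6,2)_8 → 6² + 2² = 40
40 = (5,0)_8 → 5² + 0² = 25
25 = (3,1)_8 → 3² + 1² = 10
10 = (1,2)_8 → 1² + 2² = 5
5 = (5)_8 → 5² = 25  — 25 repeats.
That took 9 steps.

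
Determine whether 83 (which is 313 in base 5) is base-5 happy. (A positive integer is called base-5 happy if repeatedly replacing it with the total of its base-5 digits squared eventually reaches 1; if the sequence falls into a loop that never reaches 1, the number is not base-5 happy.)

base-5 happy

83 = (3,1,3)_5 → 3² + 1² + 3² = 19
19 = (3,4)_5 → 3² + 4² = 25
25 = (1,0,0)_5 → 1² + 0² + 0² = 1  — reached 1.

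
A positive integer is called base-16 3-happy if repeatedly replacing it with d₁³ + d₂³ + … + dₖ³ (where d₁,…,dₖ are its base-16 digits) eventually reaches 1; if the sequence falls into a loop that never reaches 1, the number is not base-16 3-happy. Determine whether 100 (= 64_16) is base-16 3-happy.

base-16 3-happy

100 = (6,4)_16 → 6³ + 4³ = 216 + 64 = 280
280 = (1,1,8)_16 → 1³ + 1³ + 8³ = 1 + 1 + 512 = 514
514 = (2,0,2)_16 → 2³ + 0³ + 2³ = 8 + 0 + 8 = 16
16 = (1,0)_16 → 1³ + 0³ = 1 + 0 = 1  — reached 1.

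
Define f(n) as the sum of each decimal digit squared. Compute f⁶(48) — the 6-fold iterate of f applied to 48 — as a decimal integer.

48 → 4² + 8² = 80
80 → 8² + 0² = 64
64 → 6² + 4² = 52
52 → 5² + 2² = 29
29 → 2² + 9² = 85
85 → 8² + 5² = 89

89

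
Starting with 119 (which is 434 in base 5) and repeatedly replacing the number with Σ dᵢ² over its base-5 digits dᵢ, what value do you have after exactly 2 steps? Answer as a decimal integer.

11

119 = (4,3,4)_5 → 4² + 3² + 4² = 41
41 = (1,3,1)_5 → 1² + 3² + 1² = 11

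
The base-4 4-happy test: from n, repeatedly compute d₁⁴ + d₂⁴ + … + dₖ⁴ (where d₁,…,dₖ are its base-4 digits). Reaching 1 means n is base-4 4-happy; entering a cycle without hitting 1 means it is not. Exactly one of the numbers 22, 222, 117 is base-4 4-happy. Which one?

22

22: 22 → 18 → 17 → 2 → 16 → 1  — reaches 1 (base-4 4-happy)
222: 222 → 179 → 178 → 113 → 83 → 83  — repeats 83 (not base-4 4-happy)
117: 117 → 84 → 3 → 81 → 3  — repeats 3 (not base-4 4-happy)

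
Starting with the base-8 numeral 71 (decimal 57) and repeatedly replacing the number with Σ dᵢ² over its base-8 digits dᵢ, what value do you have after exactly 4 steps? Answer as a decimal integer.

10

57 = (7,1)_8 → 7² + 1² = 50
50 = (6,2)_8 → 6² + 2² = 40
40 = (5,0)_8 → 5² + 0² = 25
25 = (3,1)_8 → 3² + 1² = 10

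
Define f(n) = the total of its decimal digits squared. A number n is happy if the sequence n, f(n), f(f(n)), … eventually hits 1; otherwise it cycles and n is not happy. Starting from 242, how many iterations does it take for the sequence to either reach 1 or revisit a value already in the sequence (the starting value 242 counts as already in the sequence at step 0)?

242 → 2² + 4² + 2² = 24
24 → 2² + 4² = 20
20 → 2² + 0² = 4
4 → 4² = 16
16 → 1² + 6² = 37
37 → 3² + 7² = 58
58 → 5² + 8² = 89
89 → 8² + 9² = 145
145 → 1² + 4² + 5² = 42
42 → 4² + 2² = 20  — 20 repeats.
That took 10 steps.

10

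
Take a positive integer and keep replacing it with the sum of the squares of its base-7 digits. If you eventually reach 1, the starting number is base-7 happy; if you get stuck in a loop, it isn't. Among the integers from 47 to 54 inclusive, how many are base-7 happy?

47: 47 → 61 → 27 → 45 → 45  — not base-7 happy
48: 48 → 72 → 14 → 4 → 16 → 8 → 2 → 4  — not base-7 happy
49: 49 → 1  — base-7 happy
50: 50 → 2 → 4 → 16 → 8 → 2  — not base-7 happy
51: 51 → 5 → 25 → 25  — not base-7 happy
52: 52 → 10 → 10  — not base-7 happy
53: 53 → 17 → 13 → 37 → 29 → 17  — not base-7 happy
54: 54 → 26 → 34 → 52 → 10 → 10  — not base-7 happy
base-7 happy: 49

1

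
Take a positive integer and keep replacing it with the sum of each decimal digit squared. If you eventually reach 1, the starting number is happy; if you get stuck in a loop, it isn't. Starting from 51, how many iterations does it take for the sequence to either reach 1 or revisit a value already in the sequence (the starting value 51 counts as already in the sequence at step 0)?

51 → 5² + 1² = 26
26 → 2² + 6² = 40
40 → 4² + 0² = 16
16 → 1² + 6² = 37
37 → 3² + 7² = 58
58 → 5² + 8² = 89
89 → 8² + 9² = 145
145 → 1² + 4² + 5² = 42
42 → 4² + 2² = 20
20 → 2² + 0² = 4
4 → 4² = 16  — 16 repeats.
That took 11 steps.

11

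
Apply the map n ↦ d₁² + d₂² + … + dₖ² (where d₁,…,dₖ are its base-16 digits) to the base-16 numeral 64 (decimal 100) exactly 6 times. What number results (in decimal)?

200

100 = (6,4)_16 → 6² + 4² = 52
52 = (3,4)_16 → 3² + 4² = 25
25 = (1,9)_16 → 1² + 9² = 82
82 = (5,2)_16 → 5² + 2² = 29
29 = (1,13)_16 → 1² + 13² = 170
170 = (10,10)_16 → 10² + 10² = 200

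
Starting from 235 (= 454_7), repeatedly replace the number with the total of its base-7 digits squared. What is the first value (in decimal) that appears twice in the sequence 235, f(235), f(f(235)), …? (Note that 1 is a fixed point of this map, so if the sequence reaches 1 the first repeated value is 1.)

235 = (4,5,4)_7 → 4² + 5² + 4² = 57
57 = (1,1,1)_7 → 1² + 1² + 1² = 3
3 = (3)_7 → 3² = 9
9 = (1,2)_7 → 1² + 2² = 5
5 = (5)_7 → 5² = 25
25 = (3,4)_7 → 3² + 4² = 25  — 25 already appeared earlier.

25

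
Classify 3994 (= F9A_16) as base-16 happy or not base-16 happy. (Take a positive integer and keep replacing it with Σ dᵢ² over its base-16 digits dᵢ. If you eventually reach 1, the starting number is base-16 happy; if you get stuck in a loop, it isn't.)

3994 = (15,9,10)_16 → 15² + 9² + 10² = 406
406 = (1,9,6)_16 → 1² + 9² + 6² = 118
118 = (7,6)_16 → 7² + 6² = 85
85 = (5,5)_16 → 5² + 5² = 50
50 = (3,2)_16 → 3² + 2² = 13
13 = (13)_16 → 13² = 169
169 = (10,9)_16 → 10² + 9² = 181
181 = (11,5)_16 → 11² + 5² = 146
146 = (9,2)_16 → 9² + 2² = 85  — 85 already seen; the sequence cycles without reaching 1.

not base-16 happy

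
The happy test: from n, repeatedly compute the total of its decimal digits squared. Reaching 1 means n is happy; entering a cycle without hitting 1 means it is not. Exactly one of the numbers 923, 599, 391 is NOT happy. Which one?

599

923: 923 → 94 → 97 → 130 → 10 → 1  — reaches 1 (happy)
599: 599 → 187 → 114 → 18 → 65 → 61 → 37 → 58 → 89 → 145 → 42 → 20 → 4 → 16 → 37  — repeats 37 (not happy)
391: 391 → 91 → 82 → 68 → 100 → 1  — reaches 1 (happy)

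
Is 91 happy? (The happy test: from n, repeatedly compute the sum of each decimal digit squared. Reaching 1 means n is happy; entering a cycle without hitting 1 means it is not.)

91 → 9² + 1² = 82
82 → 8² + 2² = 68
68 → 6² + 8² = 100
100 → 1² + 0² + 0² = 1  — reached 1.

happy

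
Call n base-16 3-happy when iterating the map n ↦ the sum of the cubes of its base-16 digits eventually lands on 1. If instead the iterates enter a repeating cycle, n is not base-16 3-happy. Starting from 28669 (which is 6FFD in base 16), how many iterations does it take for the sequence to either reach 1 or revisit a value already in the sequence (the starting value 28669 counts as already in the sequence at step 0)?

8

28669 = (6,15,15,13)_16 → 6³ + 15³ + 15³ + 13³ = 216 + 3375 + 3375 + 2197 = 9163
9163 = (2,3,12,11)_16 → 2³ + 3³ + 12³ + 11³ = 8 + 27 + 1728 + 1331 = 3094
3094 = (12,1,6)_16 → 12³ + 1³ + 6³ = 1728 + 1 + 216 = 1945
1945 = (7,9,9)_16 → 7³ + 9³ + 9³ = 343 + 729 + 729 = 1801
1801 = (7,0,9)_16 → 7³ + 0³ + 9³ = 343 + 0 + 729 = 1072
1072 = (4,3,0)_16 → 4³ + 3³ + 0³ = 64 + 27 + 0 = 91
91 = (5,11)_16 → 5³ + 11³ = 125 + 1331 = 1456
1456 = (5,11,0)_16 → 5³ + 11³ + 0³ = 125 + 1331 + 0 = 1456  — 1456 repeats.
That took 8 steps.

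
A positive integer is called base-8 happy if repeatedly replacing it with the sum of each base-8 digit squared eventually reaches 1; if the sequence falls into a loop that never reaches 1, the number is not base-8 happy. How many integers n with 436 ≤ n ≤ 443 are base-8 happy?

1

436: 436 → 88 → 10 → 5 → 25 → 10  (repeats 10)
437: 437 → 97 → 18 → 8 → 1  (reaches 1)
438: 438 → 108 → 42 → 29 → 34 → 20 → 20  (repeats 20)
439: 439 → 121 → 51 → 45 → 50 → 40 → 25 → 10 → 5 → 25  (repeats 25)
440: 440 → 85 → 30 → 45 → 50 → 40 → 25 → 10 → 5 → 25  (repeats 25)
441: 441 → 86 → 41 → 26 → 13 → 26  (repeats 26)
442: 442 → 89 → 11 → 10 → 5 → 25 → 10  (repeats 10)
443: 443 → 94 → 46 → 61 → 74 → 6 → 36 → 32 → 16 → 4 → 16  (repeats 16)
base-8 happy: 437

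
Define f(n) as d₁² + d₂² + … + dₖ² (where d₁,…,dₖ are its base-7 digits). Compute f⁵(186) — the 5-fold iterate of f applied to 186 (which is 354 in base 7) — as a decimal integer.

8

186 = (3,5,4)_7 → 3² + 5² + 4² = 50
50 = (1,0,1)_7 → 1² + 0² + 1² = 2
2 = (2)_7 → 2² = 4
4 = (4)_7 → 4² = 16
16 = (2,2)_7 → 2² + 2² = 8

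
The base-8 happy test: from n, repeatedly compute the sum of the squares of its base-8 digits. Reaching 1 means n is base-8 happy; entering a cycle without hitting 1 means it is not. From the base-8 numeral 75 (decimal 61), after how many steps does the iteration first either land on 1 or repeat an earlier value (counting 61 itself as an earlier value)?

61 = (7,5)_8 → 7² + 5² = 74
74 = (1,1,2)_8 → 1² + 1² + 2² = 6
6 = (6)_8 → 6² = 36
36 = (4,4)_8 → 4² + 4² = 32
32 = (4,0)_8 → 4² + 0² = 16
16 = (2,0)_8 → 2² + 0² = 4
4 = (4)_8 → 4² = 16  — 16 repeats.
That took 7 steps.

7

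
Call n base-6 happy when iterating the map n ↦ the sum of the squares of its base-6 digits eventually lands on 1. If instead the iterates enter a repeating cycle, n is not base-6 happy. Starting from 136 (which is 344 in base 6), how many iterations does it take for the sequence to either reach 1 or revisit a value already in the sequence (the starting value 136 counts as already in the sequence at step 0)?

136 = (3,4,4)_6 → 3² + 4² + 4² = 41
41 = (1,0,5)_6 → 1² + 0² + 5² = 26
26 = (4,2)_6 → 4² + 2² = 20
20 = (3,2)_6 → 3² + 2² = 13
13 = (2,1)_6 → 2² + 1² = 5
5 = (5)_6 → 5² = 25
25 = (4,1)_6 → 4² + 1² = 17
17 = (2,5)_6 → 2² + 5² = 29
29 = (4,5)_6 → 4² + 5² = 41  — 41 repeats.
That took 9 steps.

9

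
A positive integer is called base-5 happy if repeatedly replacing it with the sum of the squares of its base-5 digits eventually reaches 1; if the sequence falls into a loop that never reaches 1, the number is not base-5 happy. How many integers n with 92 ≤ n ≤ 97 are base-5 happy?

92: 92 → 22 → 20 → 16 → 10 → 4 → 16  — not base-5 happy
93: 93 → 27 → 5 → 1  — base-5 happy
94: 94 → 34 → 18 → 18  — not base-5 happy
95: 95 → 25 → 1  — base-5 happy
96: 96 → 26 → 2 → 4 → 16 → 10 → 4  — not base-5 happy
97: 97 → 29 → 17 → 13 → 13  — not base-5 happy
base-5 happy: 93, 95

2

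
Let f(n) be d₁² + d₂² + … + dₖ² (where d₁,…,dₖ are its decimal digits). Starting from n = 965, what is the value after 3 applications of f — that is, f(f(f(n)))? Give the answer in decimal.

5

965 → 9² + 6² + 5² = 81 + 36 + 25 = 142
142 → 1² + 4² + 2² = 1 + 16 + 4 = 21
21 → 2² + 1² = 4 + 1 = 5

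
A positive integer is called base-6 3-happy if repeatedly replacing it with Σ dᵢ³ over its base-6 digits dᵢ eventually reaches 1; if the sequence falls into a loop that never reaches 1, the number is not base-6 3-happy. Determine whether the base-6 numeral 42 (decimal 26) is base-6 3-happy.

26 = (4,2)_6 → 4³ + 2³ = 72
72 = (2,0,0)_6 → 2³ + 0³ + 0³ = 8
8 = (1,2)_6 → 1³ + 2³ = 9
9 = (1,3)_6 → 1³ + 3³ = 28
28 = (4,4)_6 → 4³ + 4³ = 128
128 = (3,3,2)_6 → 3³ + 3³ + 2³ = 62
62 = (1,4,2)_6 → 1³ + 4³ + 2³ = 73
73 = (2,0,1)_6 → 2³ + 0³ + 1³ = 9  — 9 already seen; the sequence cycles without reaching 1.

not base-6 3-happy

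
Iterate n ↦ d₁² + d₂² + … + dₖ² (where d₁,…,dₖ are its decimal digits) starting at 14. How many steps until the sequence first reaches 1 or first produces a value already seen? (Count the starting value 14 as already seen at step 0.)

14

14 → 1² + 4² = 1 + 16 = 17
17 → 1² + 7² = 1 + 49 = 50
50 → 5² + 0² = 25 + 0 = 25
25 → 2² + 5² = 4 + 25 = 29
29 → 2² + 9² = 4 + 81 = 85
85 → 8² + 5² = 64 + 25 = 89
89 → 8² + 9² = 64 + 81 = 145
145 → 1² + 4² + 5² = 1 + 16 + 25 = 42
42 → 4² + 2² = 16 + 4 = 20
20 → 2² + 0² = 4 + 0 = 4
4 → 4² = 16
16 → 1² + 6² = 1 + 36 = 37
37 → 3² + 7² = 9 + 49 = 58
58 → 5² + 8² = 25 + 64 = 89  — 89 repeats.
That took 14 steps.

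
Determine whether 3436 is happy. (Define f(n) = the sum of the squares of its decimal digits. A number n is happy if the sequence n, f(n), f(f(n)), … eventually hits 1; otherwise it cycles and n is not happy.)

happy

3436 → 3² + 4² + 3² + 6² = 70
70 → 7² + 0² = 49
49 → 4² + 9² = 97
97 → 9² + 7² = 130
130 → 1² + 3² + 0² = 10
10 → 1² + 0² = 1  — reached 1.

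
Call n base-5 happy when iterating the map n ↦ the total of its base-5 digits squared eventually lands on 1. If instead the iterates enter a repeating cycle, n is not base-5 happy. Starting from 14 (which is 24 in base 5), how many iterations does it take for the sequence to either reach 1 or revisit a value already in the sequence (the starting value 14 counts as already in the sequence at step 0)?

5

14 = (2,4)_5 → 2² + 4² = 4 + 16 = 20
20 = (4,0)_5 → 4² + 0² = 16 + 0 = 16
16 = (3,1)_5 → 3² + 1² = 9 + 1 = 10
10 = (2,0)_5 → 2² + 0² = 4 + 0 = 4
4 = (4)_5 → 4² = 16  — 16 repeats.
That took 5 steps.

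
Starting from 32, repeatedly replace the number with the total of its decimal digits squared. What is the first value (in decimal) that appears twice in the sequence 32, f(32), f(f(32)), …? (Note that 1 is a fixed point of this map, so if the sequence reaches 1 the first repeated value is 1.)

32 → 13
13 → 10
10 → 1  — reached the fixed point 1.
1 → 1, so 1 is the first repeated value.

1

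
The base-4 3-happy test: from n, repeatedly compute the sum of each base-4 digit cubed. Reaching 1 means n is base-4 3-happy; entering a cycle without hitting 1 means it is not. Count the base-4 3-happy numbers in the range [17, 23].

17: 17 → 2 → 8 → 8  — not base-4 3-happy
18: 18 → 9 → 9  — not base-4 3-happy
19: 19 → 28 → 28  — not base-4 3-happy
20: 20 → 2 → 8 → 8  — not base-4 3-happy
21: 21 → 3 → 27 → 36 → 9 → 9  — not base-4 3-happy
22: 22 → 10 → 16 → 1  — base-4 3-happy
23: 23 → 29 → 29  — not base-4 3-happy
base-4 3-happy: 22

1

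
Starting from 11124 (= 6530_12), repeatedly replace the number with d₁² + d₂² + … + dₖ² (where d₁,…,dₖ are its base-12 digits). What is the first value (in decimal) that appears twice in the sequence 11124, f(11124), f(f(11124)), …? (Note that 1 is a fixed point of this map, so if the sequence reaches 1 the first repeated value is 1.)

125

11124 = (6,5,3,0)_12 → 6² + 5² + 3² + 0² = 36 + 25 + 9 + 0 = 70
70 = (5,10)_12 → 5² + 10² = 25 + 100 = 125
125 = (10,5)_12 → 10² + 5² = 100 + 25 = 125  — 125 already appeared earlier.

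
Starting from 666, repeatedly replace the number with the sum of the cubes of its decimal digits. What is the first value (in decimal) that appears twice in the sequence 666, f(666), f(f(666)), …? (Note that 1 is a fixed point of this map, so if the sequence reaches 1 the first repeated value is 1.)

153

666 → 648
648 → 792
792 → 1080
1080 → 513
513 → 153
153 → 153  — 153 already appeared earlier.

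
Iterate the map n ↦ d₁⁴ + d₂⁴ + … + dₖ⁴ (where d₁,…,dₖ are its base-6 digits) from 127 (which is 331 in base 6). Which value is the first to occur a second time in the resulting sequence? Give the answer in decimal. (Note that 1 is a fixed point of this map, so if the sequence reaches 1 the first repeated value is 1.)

338

127 = (3,3,1)_6 → 163
163 = (4,3,1)_6 → 338
338 = (1,3,2,2)_6 → 114
114 = (3,1,0)_6 → 82
82 = (2,1,4)_6 → 273
273 = (1,1,3,3)_6 → 164
164 = (4,3,2)_6 → 353
353 = (1,3,4,5)_6 → 963
963 = (4,2,4,3)_6 → 609
609 = (2,4,5,3)_6 → 978
978 = (4,3,1,0)_6 → 338  — 338 already appeared earlier.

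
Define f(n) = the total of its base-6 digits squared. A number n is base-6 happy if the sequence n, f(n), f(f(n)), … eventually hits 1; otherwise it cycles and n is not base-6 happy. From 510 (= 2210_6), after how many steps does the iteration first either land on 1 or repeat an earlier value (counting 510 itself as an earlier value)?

11

510 = (2,2,1,0)_6 → 2² + 2² + 1² + 0² = 4 + 4 + 1 + 0 = 9
9 = (1,3)_6 → 1² + 3² = 1 + 9 = 10
10 = (1,4)_6 → 1² + 4² = 1 + 16 = 17
17 = (2,5)_6 → 2² + 5² = 4 + 25 = 29
29 = (4,5)_6 → 4² + 5² = 16 + 25 = 41
41 = (1,0,5)_6 → 1² + 0² + 5² = 1 + 0 + 25 = 26
26 = (4,2)_6 → 4² + 2² = 16 + 4 = 20
20 = (3,2)_6 → 3² + 2² = 9 + 4 = 13
13 = (2,1)_6 → 2² + 1² = 4 + 1 = 5
5 = (5)_6 → 5² = 25
25 = (4,1)_6 → 4² + 1² = 16 + 1 = 17  — 17 repeats.
That took 11 steps.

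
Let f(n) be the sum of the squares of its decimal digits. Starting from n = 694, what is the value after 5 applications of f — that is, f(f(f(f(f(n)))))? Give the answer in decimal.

694 → 133
133 → 19
19 → 82
82 → 68
68 → 100

100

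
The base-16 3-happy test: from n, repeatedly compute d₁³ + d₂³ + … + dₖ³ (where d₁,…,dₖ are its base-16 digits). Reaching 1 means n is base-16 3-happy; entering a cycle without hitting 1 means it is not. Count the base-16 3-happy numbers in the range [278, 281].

278: 278 → 218 → 3197 → 4268 → 2729 → 2729  (repeats 2729)
279: 279 → 345 → 855 → 495 → 6120 → 3600 → 2745 → 3060 → 4770 → 1017 → 4131 → 36 → 72 → 576 → 72  (repeats 72)
280: 280 → 514 → 16 → 1  (reaches 1)
281: 281 → 731 → 3536 → 4394 → 1010 → 3410 → 2330 → 1730 → 1952 → 1343 → 3527 → 4268 → 2729 → 2729  (repeats 2729)
base-16 3-happy: 280

1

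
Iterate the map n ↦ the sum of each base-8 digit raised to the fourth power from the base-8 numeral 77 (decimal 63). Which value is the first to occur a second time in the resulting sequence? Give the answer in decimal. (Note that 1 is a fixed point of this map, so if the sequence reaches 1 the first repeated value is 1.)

272

63 = (7,7)_8 → 4802
4802 = (1,1,3,0,2)_8 → 99
99 = (1,4,3)_8 → 338
338 = (5,2,2)_8 → 657
657 = (1,2,2,1)_8 → 34
34 = (4,2)_8 → 272
272 = (4,2,0)_8 → 272  — 272 already appeared earlier.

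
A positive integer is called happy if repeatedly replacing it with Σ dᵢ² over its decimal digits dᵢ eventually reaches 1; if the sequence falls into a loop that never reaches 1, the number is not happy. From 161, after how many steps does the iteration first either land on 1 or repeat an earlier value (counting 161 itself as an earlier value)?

161 → 38
38 → 73
73 → 58
58 → 89
89 → 145
145 → 42
42 → 20
20 → 4
4 → 16
16 → 37
37 → 58  — 58 repeats.
That took 11 steps.

11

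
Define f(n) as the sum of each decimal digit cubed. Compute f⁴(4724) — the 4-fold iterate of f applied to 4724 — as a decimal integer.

197

4724 → 4³ + 7³ + 2³ + 4³ = 64 + 343 + 8 + 64 = 479
479 → 4³ + 7³ + 9³ = 64 + 343 + 729 = 1136
1136 → 1³ + 1³ + 3³ + 6³ = 1 + 1 + 27 + 216 = 245
245 → 2³ + 4³ + 5³ = 8 + 64 + 125 = 197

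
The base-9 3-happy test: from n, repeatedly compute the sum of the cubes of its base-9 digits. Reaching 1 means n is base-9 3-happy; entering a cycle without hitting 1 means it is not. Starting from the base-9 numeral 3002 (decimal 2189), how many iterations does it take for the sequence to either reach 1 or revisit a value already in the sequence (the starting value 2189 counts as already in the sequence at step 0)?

6

2189 = (3,0,0,2)_9 → 3³ + 0³ + 0³ + 2³ = 35
35 = (3,8)_9 → 3³ + 8³ = 539
539 = (6,5,8)_9 → 6³ + 5³ + 8³ = 853
853 = (1,1,4,7)_9 → 1³ + 1³ + 4³ + 7³ = 409
409 = (5,0,4)_9 → 5³ + 0³ + 4³ = 189
189 = (2,3,0)_9 → 2³ + 3³ + 0³ = 35  — 35 repeats.
That took 6 steps.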